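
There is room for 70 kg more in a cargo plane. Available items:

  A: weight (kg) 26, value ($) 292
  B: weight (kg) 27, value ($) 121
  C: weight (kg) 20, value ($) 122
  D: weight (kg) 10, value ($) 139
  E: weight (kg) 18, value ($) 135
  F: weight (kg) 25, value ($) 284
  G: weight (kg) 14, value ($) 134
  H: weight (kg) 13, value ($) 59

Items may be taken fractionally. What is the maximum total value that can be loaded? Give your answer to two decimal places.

801.14

Greedy by value/weight ratio, highest first.
Order: D (139/10=13.90) > F (284/25=11.36) > A (292/26=11.23) > G (134/14=9.57) > E (135/18=7.50) > C (122/20=6.10) > H (59/13=4.54) > B (121/27=4.48)
Fill: take D (10 @ 139) → take F (25 @ 284) → take A (26 @ 292) → take 9/14 of G → 86.14; 70/70 used.
Total value = 801.14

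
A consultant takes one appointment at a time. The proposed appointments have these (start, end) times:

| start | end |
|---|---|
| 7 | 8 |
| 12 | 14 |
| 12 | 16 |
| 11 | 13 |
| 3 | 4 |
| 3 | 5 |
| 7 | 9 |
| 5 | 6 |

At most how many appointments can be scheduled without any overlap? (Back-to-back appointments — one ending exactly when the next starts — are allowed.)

By end time: (3,4), (3,5), (5,6), (7,8), (7,9), (11,13), (12,14), (12,16).
Pick (3,4); next start ≥ 4 → (5,6); next start ≥ 6 → (7,8); next start ≥ 8 → (11,13).
Selected 4 appointments.

4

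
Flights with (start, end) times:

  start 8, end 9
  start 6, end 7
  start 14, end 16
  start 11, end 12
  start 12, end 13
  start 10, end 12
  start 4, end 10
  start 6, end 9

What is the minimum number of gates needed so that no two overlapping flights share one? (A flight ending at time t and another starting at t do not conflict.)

Events (time:±→running): 4:+→1 6:+→2 6:+→3 … peak 3.

3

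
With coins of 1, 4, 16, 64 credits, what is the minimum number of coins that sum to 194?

Greedy: take as many of the largest coin as possible, then repeat with the remainder.
194 − 3×64→2 − 2×1→0
Total coins = 3 + 2 = 5

5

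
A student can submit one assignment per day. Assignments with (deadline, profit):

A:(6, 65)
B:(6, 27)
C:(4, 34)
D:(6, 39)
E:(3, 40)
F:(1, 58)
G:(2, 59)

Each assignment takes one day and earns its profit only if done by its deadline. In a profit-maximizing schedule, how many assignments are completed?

Take jobs in profit order; each goes to the latest open slot no later than its deadline.
Profit order: A=65 G=59 F=58 E=40 D=39 C=34 B=27
Assign: A→slot 6, G→slot 2, F→slot 1, E→slot 3, D→slot 5, C→slot 4, B skipped.
Slots: [1:F] [2:G] [3:E] [4:C] [5:D] [6:A]
6 of 7 scheduled.

6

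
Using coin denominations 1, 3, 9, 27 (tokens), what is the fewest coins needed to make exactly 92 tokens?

Greedy: take as many of the largest coin as possible, then repeat with the remainder.
92 = 3×27 + 1×9 + 2×1
Total coins = 3 + 1 + 2 = 6

6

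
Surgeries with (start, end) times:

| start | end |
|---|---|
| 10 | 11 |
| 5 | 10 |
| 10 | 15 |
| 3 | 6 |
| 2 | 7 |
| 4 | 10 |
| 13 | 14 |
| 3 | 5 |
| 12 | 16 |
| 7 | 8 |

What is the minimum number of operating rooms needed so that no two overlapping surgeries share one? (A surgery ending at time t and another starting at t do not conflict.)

Events (time:±→running): 2:+→1 3:+→2 3:+→3 4:+→4 … peak 4.

4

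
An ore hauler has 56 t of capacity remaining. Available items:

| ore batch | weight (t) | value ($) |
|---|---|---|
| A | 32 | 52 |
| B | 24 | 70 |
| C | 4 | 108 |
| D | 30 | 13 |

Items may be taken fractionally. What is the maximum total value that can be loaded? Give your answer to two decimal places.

Ratios (sorted): C 27.00, B 2.92, A 1.62, D 0.43
take C (4 @ 108); take B (24 @ 70); take 28/32 of A → 45.50. Capacity used 56/56.
Total value = 223.50

223.50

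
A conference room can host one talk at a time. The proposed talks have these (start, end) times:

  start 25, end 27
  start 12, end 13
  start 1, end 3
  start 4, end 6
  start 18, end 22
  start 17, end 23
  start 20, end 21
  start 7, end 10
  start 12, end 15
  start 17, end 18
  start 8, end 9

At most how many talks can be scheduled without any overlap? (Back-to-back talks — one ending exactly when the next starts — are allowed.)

Sorted by end: (1,3)  (4,6)  (8,9)  (7,10)  (12,13)  (12,15)  (17,18)  (20,21)  (18,22)  (17,23)  (25,27)
take (1,3); take (4,6); take (8,9); skip (7,10); take (12,13); take (17,18); take (20,21); skip (17,23); take (25,27).
Selected 7 talks.

7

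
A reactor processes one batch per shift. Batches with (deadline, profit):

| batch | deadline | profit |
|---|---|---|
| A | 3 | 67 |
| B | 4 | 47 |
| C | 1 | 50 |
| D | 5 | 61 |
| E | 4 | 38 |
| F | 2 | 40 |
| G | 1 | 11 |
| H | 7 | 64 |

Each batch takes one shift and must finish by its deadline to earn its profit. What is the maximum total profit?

By profit: A(d3,67), H(d7,64), D(d5,61), C(d1,50), B(d4,47), F(d2,40), E(d4,38), G(d1,11)
A→slot 3; H→slot 7; D→slot 5; C→slot 1; B→slot 4; F→slot 2; E skipped; G skipped.
Profit = 50 + 40 + 67 + 47 + 61 + 64 = 329

329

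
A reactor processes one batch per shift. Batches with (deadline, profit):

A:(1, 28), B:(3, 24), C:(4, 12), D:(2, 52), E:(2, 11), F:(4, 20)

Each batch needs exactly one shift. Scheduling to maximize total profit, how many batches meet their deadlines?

4

Profit order: D=52 A=28 B=24 F=20 C=12 E=11
Assign: D→slot 2, A→slot 1, B→slot 3, F→slot 4, C skipped, E skipped.
Slots: [1:A] [2:D] [3:B] [4:F]
4 of 6 scheduled.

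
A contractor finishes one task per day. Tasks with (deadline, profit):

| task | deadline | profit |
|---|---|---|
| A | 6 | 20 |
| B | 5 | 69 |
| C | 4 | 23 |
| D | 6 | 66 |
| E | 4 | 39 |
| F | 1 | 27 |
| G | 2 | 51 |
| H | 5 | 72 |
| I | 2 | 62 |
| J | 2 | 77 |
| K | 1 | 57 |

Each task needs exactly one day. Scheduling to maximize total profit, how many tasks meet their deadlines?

6

Take jobs in profit order; each goes to the latest open slot no later than its deadline.
By profit: J(d2,77), H(d5,72), B(d5,69), D(d6,66), I(d2,62), K(d1,57), G(d2,51), E(d4,39), F(d1,27), C(d4,23), A(d6,20)
J→slot 2; H→slot 5; B→slot 4; D→slot 6; I→slot 1; K skipped; G skipped; E→slot 3; F skipped; C skipped; A skipped.
6 of 11 scheduled.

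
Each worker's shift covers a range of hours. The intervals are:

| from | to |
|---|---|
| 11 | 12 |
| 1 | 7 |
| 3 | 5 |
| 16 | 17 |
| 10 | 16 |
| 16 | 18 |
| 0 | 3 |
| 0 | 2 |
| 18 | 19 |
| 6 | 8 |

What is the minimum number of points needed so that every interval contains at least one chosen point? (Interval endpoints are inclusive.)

By right end: [0,2]  [0,3]  [3,5]  [1,7]  [6,8]  [11,12]  [10,16]  [16,17]  [16,18]  [18,19]
[0,2] uncovered → point at 2; [3,5] uncovered → point at 5; [6,8] uncovered → point at 8; [11,12] uncovered → point at 12; [16,17] uncovered → point at 17; [18,19] uncovered → point at 19.
Points: 2, 5, 8, 12, 17, 19 (6 total).

6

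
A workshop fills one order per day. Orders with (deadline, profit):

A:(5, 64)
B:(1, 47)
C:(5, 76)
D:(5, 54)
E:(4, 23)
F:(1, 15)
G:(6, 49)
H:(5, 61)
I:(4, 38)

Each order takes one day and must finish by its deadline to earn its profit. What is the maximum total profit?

351

Sort by profit descending; place each in the latest free slot ≤ its deadline.
By profit: C(d5,76), A(d5,64), H(d5,61), D(d5,54), G(d6,49), B(d1,47), I(d4,38), E(d4,23), F(d1,15)
C→slot 5; A→slot 4; H→slot 3; D→slot 2; G→slot 6; B→slot 1; I skipped; E skipped; F skipped.
Profit = 47 + 54 + 61 + 64 + 76 + 49 = 351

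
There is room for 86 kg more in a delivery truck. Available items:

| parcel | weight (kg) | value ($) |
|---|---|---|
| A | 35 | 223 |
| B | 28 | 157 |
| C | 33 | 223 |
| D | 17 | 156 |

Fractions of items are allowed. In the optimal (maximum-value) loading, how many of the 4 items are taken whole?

Ratios (sorted): D 9.18, C 6.76, A 6.37, B 5.61
take D (17 @ 156); take C (33 @ 223); take A (35 @ 223); take 1/28 of B → 5.61. Capacity used 86/86.
3 item(s) taken whole; one partial (take 1/28 of B).

3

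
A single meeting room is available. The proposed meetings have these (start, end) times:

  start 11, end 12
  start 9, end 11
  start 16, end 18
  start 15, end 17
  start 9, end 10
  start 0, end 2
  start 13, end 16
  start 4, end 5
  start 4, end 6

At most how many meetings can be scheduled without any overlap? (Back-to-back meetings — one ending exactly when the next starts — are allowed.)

6

Sort by end time and greedily take each interval whose start is ≥ the last chosen end.
Sorted by end: (0,2)  (4,5)  (4,6)  (9,10)  (9,11)  (11,12)  (13,16)  (15,17)  (16,18)
take (0,2); take (4,5); skip (4,6); take (9,10); take (11,12); take (13,16); take (16,18).
Selected 6 meetings.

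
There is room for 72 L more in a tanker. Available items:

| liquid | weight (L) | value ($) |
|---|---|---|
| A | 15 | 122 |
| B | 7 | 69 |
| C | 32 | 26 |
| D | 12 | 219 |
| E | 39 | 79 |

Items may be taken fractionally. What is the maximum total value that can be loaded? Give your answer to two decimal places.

Sort by value per unit weight and fill in that order.
Order: D (219/12=18.25) > B (69/7=9.86) > A (122/15=8.13) > E (79/39=2.03) > C (26/32=0.81)
Fill: take D (12 @ 219) → take B (7 @ 69) → take A (15 @ 122) → take 38/39 of E → 76.97; 72/72 used.
Total value = 486.97

486.97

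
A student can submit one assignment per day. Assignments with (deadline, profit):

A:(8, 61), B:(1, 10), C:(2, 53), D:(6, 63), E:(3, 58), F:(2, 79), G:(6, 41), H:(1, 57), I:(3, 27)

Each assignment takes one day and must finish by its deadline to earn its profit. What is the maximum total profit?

By profit: F(d2,79), D(d6,63), A(d8,61), E(d3,58), H(d1,57), C(d2,53), G(d6,41), I(d3,27), B(d1,10)
F→slot 2; D→slot 6; A→slot 8; E→slot 3; H→slot 1; C skipped; G→slot 5; I skipped; B skipped.
Profit = 57 + 79 + 58 + 41 + 63 + 61 = 359

359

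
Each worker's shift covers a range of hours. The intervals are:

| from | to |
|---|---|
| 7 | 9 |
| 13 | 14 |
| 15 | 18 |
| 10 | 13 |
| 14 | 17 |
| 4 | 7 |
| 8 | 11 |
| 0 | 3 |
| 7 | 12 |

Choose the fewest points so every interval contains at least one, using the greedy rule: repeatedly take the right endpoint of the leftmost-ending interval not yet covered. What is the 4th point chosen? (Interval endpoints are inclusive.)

14

Sorted: [0,3] [4,7] [7,9] [8,11] [7,12] [10,13] [13,14] [14,17] [15,18]
{[0,3]} hit by 3; {[4,7],[7,9]} hit by 7; {[8,11],[7,12],[10,13]} hit by 11; {[13,14],[14,17]} hit by 14; {[15,18]} hit by 18.
Points: 3, 7, 11, 14, 18 (5 total).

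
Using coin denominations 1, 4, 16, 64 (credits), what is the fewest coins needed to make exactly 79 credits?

Greedy: take as many of the largest coin as possible, then repeat with the remainder.
79 = 1×64 + 3×4 + 3×1
Total coins = 1 + 3 + 3 = 7

7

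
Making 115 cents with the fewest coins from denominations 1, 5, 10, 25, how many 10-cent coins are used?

1

115 = 4×25 + 1×10 + 1×5
Count of 10: 1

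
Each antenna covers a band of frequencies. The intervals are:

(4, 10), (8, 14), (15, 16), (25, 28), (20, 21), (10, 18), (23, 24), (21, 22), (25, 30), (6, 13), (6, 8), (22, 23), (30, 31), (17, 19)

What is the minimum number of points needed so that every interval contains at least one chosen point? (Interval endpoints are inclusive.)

7

Sorted: [6,8] [4,10] [6,13] [8,14] [15,16] [10,18] [17,19] [20,21] [21,22] [22,23] [23,24] [25,28] [25,30] [30,31]
{[6,8],[4,10],[6,13],[8,14]} hit by 8; {[15,16],[10,18]} hit by 16; {[17,19]} hit by 19; {[20,21],[21,22]} hit by 21; {[22,23],[23,24]} hit by 23; {[25,28],[25,30]} hit by 28; {[30,31]} hit by 31.
Points: 8, 16, 19, 21, 23, 28, 31 (7 total).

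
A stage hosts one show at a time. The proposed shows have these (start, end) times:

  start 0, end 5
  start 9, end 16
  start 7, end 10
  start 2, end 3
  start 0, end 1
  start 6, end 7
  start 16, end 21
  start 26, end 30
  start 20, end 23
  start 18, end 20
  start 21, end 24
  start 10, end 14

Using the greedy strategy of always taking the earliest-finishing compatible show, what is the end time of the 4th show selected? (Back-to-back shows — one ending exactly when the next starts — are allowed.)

10

By end time: (0,1), (2,3), (0,5), (6,7), (7,10), (10,14), (9,16), (18,20), (16,21), (20,23), (21,24), (26,30).
Pick (0,1); next start ≥ 1 → (2,3); next start ≥ 3 → (6,7); next start ≥ 7 → (7,10); next start ≥ 10 → (10,14); next start ≥ 14 → (18,20); next start ≥ 20 → (20,23); next start ≥ 23 → (26,30).
Selected: (0,1) (2,3) (6,7) (7,10) (10,14) (18,20) (20,23) (26,30)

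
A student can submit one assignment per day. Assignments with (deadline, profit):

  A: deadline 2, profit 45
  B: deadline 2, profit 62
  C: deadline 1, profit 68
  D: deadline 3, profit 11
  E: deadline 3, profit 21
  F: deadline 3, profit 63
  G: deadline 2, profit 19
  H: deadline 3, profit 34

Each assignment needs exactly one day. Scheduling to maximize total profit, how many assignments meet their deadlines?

3

Take jobs in profit order; each goes to the latest open slot no later than its deadline.
By profit: C(d1,68), F(d3,63), B(d2,62), A(d2,45), H(d3,34), E(d3,21), G(d2,19), D(d3,11)
C→slot 1; F→slot 3; B→slot 2; A skipped; H skipped; E skipped; G skipped; D skipped.
3 of 8 scheduled.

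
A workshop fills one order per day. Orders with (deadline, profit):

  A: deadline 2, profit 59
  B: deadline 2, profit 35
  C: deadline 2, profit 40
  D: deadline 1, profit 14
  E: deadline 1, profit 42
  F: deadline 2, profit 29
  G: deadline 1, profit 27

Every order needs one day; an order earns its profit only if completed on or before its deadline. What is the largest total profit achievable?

101

Take jobs in profit order; each goes to the latest open slot no later than its deadline.
Profit order: A=59 E=42 C=40 B=35 F=29 G=27 D=14
Assign: A→slot 2, E→slot 1, C skipped, B skipped, F skipped, G skipped, D skipped.
Slots: [1:E] [2:A]
Profit = 42 + 59 = 101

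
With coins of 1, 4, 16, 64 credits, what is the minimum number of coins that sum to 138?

138 = 2×64 + 2×4 + 2×1
Total coins = 2 + 2 + 2 = 6

6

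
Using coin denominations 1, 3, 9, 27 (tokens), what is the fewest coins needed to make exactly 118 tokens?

Use the largest denomination that fits, subtract, and repeat.
118 − 4×27→10 − 1×9→1 − 1×1→0
Total coins = 4 + 1 + 1 = 6

6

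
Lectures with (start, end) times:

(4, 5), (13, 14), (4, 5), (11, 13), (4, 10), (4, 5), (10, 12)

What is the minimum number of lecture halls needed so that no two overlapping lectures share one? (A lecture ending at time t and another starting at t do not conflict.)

4

Events (time:±→running): 4:+→1 4:+→2 4:+→3 4:+→4 … peak 4.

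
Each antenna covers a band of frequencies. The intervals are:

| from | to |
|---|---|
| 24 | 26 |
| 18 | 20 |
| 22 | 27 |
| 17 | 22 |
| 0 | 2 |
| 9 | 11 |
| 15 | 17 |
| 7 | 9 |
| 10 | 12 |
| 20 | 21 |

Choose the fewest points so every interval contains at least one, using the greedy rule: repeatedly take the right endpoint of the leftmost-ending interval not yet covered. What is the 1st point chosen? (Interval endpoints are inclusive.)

2

Sort by right endpoint; whenever an interval is uncovered, place a point at its right end.
By right end: [0,2]  [7,9]  [9,11]  [10,12]  [15,17]  [18,20]  [20,21]  [17,22]  [24,26]  [22,27]
[0,2] uncovered → point at 2; [7,9] uncovered → point at 9; [10,12] uncovered → point at 12; [15,17] uncovered → point at 17; [18,20] uncovered → point at 20; [24,26] uncovered → point at 26.
Points: 2, 9, 12, 17, 20, 26 (6 total).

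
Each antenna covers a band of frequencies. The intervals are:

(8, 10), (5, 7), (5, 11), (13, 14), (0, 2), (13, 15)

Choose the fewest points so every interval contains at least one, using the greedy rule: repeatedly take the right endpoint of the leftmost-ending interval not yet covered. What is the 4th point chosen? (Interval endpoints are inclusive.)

By right end: [0,2]  [5,7]  [8,10]  [5,11]  [13,14]  [13,15]
[0,2] uncovered → point at 2; [5,7] uncovered → point at 7; [8,10] uncovered → point at 10; [13,14] uncovered → point at 14.
Points: 2, 7, 10, 14 (4 total).

14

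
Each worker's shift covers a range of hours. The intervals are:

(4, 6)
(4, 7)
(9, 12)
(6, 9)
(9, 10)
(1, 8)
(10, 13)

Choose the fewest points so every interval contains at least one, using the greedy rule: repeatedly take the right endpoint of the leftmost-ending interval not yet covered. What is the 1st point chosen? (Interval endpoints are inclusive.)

6

Sort by right endpoint; whenever an interval is uncovered, place a point at its right end.
By right end: [4,6]  [4,7]  [1,8]  [6,9]  [9,10]  [9,12]  [10,13]
[4,6] uncovered → point at 6; [9,10] uncovered → point at 10.
Points: 6, 10 (2 total).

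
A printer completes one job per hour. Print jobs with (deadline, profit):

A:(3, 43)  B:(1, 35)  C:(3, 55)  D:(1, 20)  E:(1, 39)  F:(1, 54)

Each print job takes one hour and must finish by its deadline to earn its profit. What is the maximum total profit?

Take jobs in profit order; each goes to the latest open slot no later than its deadline.
By profit: C(d3,55), F(d1,54), A(d3,43), E(d1,39), B(d1,35), D(d1,20)
C→slot 3; F→slot 1; A→slot 2; E skipped; B skipped; D skipped.
Profit = 54 + 43 + 55 = 152

152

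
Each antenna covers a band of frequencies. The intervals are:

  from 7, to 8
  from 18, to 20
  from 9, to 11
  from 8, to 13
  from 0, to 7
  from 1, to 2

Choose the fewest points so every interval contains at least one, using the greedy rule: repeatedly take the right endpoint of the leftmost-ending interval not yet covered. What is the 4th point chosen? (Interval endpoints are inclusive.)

By right end: [1,2]  [0,7]  [7,8]  [9,11]  [8,13]  [18,20]
[1,2] uncovered → point at 2; [7,8] uncovered → point at 8; [9,11] uncovered → point at 11; [18,20] uncovered → point at 20.
Points: 2, 8, 11, 20 (4 total).

20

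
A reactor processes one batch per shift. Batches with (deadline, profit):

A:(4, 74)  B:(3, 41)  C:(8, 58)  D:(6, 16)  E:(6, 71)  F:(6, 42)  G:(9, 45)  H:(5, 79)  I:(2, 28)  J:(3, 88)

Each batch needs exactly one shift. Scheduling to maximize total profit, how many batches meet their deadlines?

By profit: J(d3,88), H(d5,79), A(d4,74), E(d6,71), C(d8,58), G(d9,45), F(d6,42), B(d3,41), I(d2,28), D(d6,16)
J→slot 3; H→slot 5; A→slot 4; E→slot 6; C→slot 8; G→slot 9; F→slot 2; B→slot 1; I skipped; D skipped.
8 of 10 scheduled.

8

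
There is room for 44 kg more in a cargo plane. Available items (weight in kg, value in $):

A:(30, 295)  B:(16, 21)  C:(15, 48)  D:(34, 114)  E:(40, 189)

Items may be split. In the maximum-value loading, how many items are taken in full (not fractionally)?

Greedy by value/weight ratio, highest first.
Order: A (295/30=9.83) > E (189/40=4.72) > D (114/34=3.35) > C (48/15=3.20) > B (21/16=1.31)
Fill: take A (30 @ 295) → take 14/40 of E → 66.15; 44/44 used.
1 item(s) taken whole; one partial (take 14/40 of E).

1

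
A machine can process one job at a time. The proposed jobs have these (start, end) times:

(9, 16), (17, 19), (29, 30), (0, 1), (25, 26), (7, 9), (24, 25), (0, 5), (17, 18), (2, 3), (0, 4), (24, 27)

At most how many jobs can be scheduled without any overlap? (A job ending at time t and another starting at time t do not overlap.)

Greedy by earliest finish: after sorting by end time, pick each interval compatible with the last pick.
Sorted by end: (0,1)  (2,3)  (0,4)  (0,5)  (7,9)  (9,16)  (17,18)  (17,19)  (24,25)  (25,26)  (24,27)  (29,30)
take (0,1); take (2,3); take (7,9); take (9,16); take (17,18); take (24,25); take (25,26); take (29,30).
Selected 8 jobs.

8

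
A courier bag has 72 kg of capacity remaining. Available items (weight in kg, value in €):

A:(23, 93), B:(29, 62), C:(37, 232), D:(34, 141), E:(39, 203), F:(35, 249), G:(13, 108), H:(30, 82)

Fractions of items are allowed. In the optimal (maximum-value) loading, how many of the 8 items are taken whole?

Greedy by value/weight ratio, highest first.
Ratios (sorted): G 8.31, F 7.11, C 6.27, E 5.21, D 4.15, A 4.04, H 2.73, B 2.14
take G (13 @ 108); take F (35 @ 249); take 24/37 of C → 150.49. Capacity used 72/72.
2 item(s) taken whole; one partial (take 24/37 of C).

2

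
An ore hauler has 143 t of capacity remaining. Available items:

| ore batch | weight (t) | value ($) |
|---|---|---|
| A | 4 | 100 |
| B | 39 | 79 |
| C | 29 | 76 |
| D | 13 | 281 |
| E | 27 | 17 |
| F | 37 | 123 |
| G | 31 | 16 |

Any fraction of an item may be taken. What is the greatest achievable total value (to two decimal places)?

672.22

Greedy by value/weight ratio, highest first.
Ratios (sorted): A 25.00, D 21.62, F 3.32, C 2.62, B 2.03, E 0.63, G 0.52
take A (4 @ 100); take D (13 @ 281); take F (37 @ 123); take C (29 @ 76); take B (39 @ 79); take 21/27 of E → 13.22. Capacity used 143/143.
Total value = 672.22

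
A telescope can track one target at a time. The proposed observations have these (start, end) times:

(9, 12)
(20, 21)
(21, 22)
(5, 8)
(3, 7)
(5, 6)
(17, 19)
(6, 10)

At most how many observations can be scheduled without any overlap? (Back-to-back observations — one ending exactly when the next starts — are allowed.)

Order by finish time; keep every interval that doesn't clash with the previous kept one.
Sorted by end: (5,6)  (3,7)  (5,8)  (6,10)  (9,12)  (17,19)  (20,21)  (21,22)
take (5,6); skip (3,7); skip (5,8); take (6,10); take (17,19); take (20,21); take (21,22).
Selected 5 observations.

5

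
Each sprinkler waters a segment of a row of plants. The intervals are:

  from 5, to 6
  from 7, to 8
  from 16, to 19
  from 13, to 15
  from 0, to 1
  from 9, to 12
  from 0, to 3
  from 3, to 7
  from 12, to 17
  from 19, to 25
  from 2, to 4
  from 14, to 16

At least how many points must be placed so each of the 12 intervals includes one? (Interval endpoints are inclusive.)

7

By right end: [0,1]  [0,3]  [2,4]  [5,6]  [3,7]  [7,8]  [9,12]  [13,15]  [14,16]  [12,17]  [16,19]  [19,25]
[0,1] uncovered → point at 1; [2,4] uncovered → point at 4; [5,6] uncovered → point at 6; [7,8] uncovered → point at 8; [9,12] uncovered → point at 12; [13,15] uncovered → point at 15; [16,19] uncovered → point at 19.
Points: 1, 4, 6, 8, 12, 15, 19 (7 total).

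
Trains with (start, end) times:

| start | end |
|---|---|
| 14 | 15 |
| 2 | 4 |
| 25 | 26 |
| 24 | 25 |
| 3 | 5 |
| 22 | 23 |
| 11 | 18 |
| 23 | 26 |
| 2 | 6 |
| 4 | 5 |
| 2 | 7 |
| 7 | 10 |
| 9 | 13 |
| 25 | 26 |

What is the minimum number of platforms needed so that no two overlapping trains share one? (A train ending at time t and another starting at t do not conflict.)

Count concurrent intervals with a sweep; the peak is the room count.
Events (time:±→running): 2:+→1 2:+→2 2:+→3 3:+→4 … peak 4.

4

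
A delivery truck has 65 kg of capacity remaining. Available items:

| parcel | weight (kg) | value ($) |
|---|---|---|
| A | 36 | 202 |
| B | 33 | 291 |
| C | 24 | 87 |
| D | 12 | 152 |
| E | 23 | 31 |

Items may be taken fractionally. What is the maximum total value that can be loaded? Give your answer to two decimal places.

Ratios (sorted): D 12.67, B 8.82, A 5.61, C 3.62, E 1.35
take D (12 @ 152); take B (33 @ 291); take 20/36 of A → 112.22. Capacity used 65/65.
Total value = 555.22

555.22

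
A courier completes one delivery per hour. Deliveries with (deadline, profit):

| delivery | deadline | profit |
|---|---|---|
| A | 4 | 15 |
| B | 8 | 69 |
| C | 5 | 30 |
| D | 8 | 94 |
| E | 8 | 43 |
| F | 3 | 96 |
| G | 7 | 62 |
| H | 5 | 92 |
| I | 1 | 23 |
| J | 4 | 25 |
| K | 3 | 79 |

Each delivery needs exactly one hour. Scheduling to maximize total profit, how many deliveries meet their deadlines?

8

Profit order: F=96 D=94 H=92 K=79 B=69 G=62 E=43 C=30 J=25 I=23 A=15
Assign: F→slot 3, D→slot 8, H→slot 5, K→slot 2, B→slot 7, G→slot 6, E→slot 4, C→slot 1, J skipped, I skipped, A skipped.
Slots: [1:C] [2:K] [3:F] [4:E] [5:H] [6:G] [7:B] [8:D]
8 of 11 scheduled.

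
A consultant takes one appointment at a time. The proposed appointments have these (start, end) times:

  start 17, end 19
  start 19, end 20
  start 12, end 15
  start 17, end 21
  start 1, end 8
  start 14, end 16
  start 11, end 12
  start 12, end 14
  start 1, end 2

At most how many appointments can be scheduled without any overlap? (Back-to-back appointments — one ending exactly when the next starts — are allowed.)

6

Sort by end time and greedily take each interval whose start is ≥ the last chosen end.
By end time: (1,2), (1,8), (11,12), (12,14), (12,15), (14,16), (17,19), (19,20), (17,21).
Pick (1,2); next start ≥ 2 → (11,12); next start ≥ 12 → (12,14); next start ≥ 14 → (14,16); next start ≥ 16 → (17,19); next start ≥ 19 → (19,20).
Selected 6 appointments.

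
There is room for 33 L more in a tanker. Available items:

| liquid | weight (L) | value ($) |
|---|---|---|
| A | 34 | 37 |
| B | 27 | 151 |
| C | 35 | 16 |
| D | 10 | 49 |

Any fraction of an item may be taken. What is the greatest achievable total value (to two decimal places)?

Ratios (sorted): B 5.59, D 4.90, A 1.09, C 0.46
take B (27 @ 151); take 6/10 of D → 29.40. Capacity used 33/33.
Total value = 180.40

180.40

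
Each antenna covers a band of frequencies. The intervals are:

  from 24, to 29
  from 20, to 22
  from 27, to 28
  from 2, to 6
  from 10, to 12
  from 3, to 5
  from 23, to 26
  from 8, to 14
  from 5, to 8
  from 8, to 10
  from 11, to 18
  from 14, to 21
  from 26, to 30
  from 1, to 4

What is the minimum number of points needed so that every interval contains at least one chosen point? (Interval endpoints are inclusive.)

6

Sort by right endpoint; whenever an interval is uncovered, place a point at its right end.
By right end: [1,4]  [3,5]  [2,6]  [5,8]  [8,10]  [10,12]  [8,14]  [11,18]  [14,21]  [20,22]  [23,26]  [27,28]  [24,29]  [26,30]
[1,4] uncovered → point at 4; [5,8] uncovered → point at 8; [10,12] uncovered → point at 12; [14,21] uncovered → point at 21; [23,26] uncovered → point at 26; [27,28] uncovered → point at 28.
Points: 4, 8, 12, 21, 26, 28 (6 total).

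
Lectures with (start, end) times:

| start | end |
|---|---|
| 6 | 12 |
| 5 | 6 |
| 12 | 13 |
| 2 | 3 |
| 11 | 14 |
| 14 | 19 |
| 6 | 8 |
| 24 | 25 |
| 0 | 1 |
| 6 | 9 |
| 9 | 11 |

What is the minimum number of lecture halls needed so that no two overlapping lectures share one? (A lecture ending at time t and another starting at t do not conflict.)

The answer is the maximum number of intervals overlapping at any instant.
starts: [0, 2, 5, 6, 6, 6, 9, 11, 12, 14, 24]
ends:   [1, 3, 6, 8, 9, 11, 12, 13, 14, 19, 25]
s0→1 e1→0 s2→1 e3→0 s5→1 e6→0 s6→1 s6→2 s6→3  — peak 3.

3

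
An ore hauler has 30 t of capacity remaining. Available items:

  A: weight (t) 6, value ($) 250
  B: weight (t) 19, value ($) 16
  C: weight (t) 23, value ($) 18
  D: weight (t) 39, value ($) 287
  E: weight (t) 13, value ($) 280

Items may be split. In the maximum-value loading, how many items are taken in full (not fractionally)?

2

Sort by value per unit weight and fill in that order.
Order: A (250/6=41.67) > E (280/13=21.54) > D (287/39=7.36) > B (16/19=0.84) > C (18/23=0.78)
Fill: take A (6 @ 250) → take E (13 @ 280) → take 11/39 of D → 80.95; 30/30 used.
2 item(s) taken whole; one partial (take 11/39 of D).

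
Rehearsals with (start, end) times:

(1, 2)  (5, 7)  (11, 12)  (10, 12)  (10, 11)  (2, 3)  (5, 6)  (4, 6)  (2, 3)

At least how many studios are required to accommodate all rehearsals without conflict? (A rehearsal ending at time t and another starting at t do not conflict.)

3

Count concurrent intervals with a sweep; the peak is the room count.
starts: [1, 2, 2, 4, 5, 5, 10, 10, 11]
ends:   [2, 3, 3, 6, 6, 7, 11, 12, 12]
s1→1 e2→0 s2→1 s2→2 e3→1 e3→0 s4→1 s5→2 s5→3  — peak 3.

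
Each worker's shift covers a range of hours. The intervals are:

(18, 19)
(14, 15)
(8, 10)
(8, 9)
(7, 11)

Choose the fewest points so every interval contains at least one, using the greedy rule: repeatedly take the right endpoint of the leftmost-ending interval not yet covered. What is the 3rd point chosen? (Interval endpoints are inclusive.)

19

Sort by right endpoint; whenever an interval is uncovered, place a point at its right end.
By right end: [8,9]  [8,10]  [7,11]  [14,15]  [18,19]
[8,9] uncovered → point at 9; [14,15] uncovered → point at 15; [18,19] uncovered → point at 19.
Points: 9, 15, 19 (3 total).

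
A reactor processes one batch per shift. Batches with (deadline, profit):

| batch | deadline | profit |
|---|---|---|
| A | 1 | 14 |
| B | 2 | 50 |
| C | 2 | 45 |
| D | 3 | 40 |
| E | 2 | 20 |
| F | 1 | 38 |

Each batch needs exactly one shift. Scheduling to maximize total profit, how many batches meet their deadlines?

Take jobs in profit order; each goes to the latest open slot no later than its deadline.
Profit order: B=50 C=45 D=40 F=38 E=20 A=14
Assign: B→slot 2, C→slot 1, D→slot 3, F skipped, E skipped, A skipped.
Slots: [1:C] [2:B] [3:D]
3 of 6 scheduled.

3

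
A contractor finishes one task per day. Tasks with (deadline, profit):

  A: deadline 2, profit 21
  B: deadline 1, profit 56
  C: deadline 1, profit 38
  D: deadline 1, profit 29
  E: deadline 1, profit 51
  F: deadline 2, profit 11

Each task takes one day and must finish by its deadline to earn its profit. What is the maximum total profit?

Sort by profit descending; place each in the latest free slot ≤ its deadline.
Profit order: B=56 E=51 C=38 D=29 A=21 F=11
Assign: B→slot 1, E skipped, C skipped, D skipped, A→slot 2, F skipped.
Slots: [1:B] [2:A]
Profit = 56 + 21 = 77

77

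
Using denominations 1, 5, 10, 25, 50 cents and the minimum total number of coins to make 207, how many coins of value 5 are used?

1

207 − 4×50→7 − 1×5→2 − 2×1→0
Count of 5: 1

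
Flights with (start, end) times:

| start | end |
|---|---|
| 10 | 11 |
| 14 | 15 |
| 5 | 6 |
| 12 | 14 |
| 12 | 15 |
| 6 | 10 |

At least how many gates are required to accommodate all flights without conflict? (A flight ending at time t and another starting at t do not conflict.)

2

starts: [5, 6, 10, 12, 12, 14]
ends:   [6, 10, 11, 14, 15, 15]
s5→1 e6→0 s6→1 e10→0 s10→1 e11→0 s12→1 s12→2  — peak 2.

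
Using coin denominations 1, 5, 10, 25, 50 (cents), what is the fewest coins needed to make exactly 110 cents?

110 − 2×50→10 − 1×10→0
Total coins = 2 + 1 = 3

3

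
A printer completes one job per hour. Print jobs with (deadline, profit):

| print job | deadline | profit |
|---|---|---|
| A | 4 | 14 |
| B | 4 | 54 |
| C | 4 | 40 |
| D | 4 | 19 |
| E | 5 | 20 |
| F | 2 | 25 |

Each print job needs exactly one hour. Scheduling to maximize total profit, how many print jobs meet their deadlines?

Sort by profit descending; place each in the latest free slot ≤ its deadline.
Profit order: B=54 C=40 F=25 E=20 D=19 A=14
Assign: B→slot 4, C→slot 3, F→slot 2, E→slot 5, D→slot 1, A skipped.
Slots: [1:D] [2:F] [3:C] [4:B] [5:E]
5 of 6 scheduled.

5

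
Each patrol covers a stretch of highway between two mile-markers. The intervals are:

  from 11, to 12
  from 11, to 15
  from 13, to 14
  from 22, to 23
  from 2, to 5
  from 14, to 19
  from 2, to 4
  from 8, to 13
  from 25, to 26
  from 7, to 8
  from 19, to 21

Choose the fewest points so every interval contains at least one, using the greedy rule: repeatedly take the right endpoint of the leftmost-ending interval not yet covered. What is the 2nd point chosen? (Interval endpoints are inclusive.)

By right end: [2,4]  [2,5]  [7,8]  [11,12]  [8,13]  [13,14]  [11,15]  [14,19]  [19,21]  [22,23]  [25,26]
[2,4] uncovered → point at 4; [7,8] uncovered → point at 8; [11,12] uncovered → point at 12; [13,14] uncovered → point at 14; [19,21] uncovered → point at 21; [22,23] uncovered → point at 23; [25,26] uncovered → point at 26.
Points: 4, 8, 12, 14, 21, 23, 26 (7 total).

8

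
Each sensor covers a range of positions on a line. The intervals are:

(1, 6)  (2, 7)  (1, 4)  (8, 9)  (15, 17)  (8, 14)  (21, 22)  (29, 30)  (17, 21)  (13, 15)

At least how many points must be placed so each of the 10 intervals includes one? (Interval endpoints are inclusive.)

Sort by right endpoint; whenever an interval is uncovered, place a point at its right end.
Sorted: [1,4] [1,6] [2,7] [8,9] [8,14] [13,15] [15,17] [17,21] [21,22] [29,30]
{[1,4],[1,6],[2,7]} hit by 4; {[8,9],[8,14]} hit by 9; {[13,15],[15,17]} hit by 15; {[17,21],[21,22]} hit by 21; {[29,30]} hit by 30.
Points: 4, 9, 15, 21, 30 (5 total).

5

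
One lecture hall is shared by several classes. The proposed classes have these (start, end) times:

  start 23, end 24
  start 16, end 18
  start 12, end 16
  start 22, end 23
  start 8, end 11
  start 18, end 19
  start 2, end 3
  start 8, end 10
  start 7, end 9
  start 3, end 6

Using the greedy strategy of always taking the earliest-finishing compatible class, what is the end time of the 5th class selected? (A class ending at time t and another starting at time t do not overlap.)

18

Sort by end time and greedily take each interval whose start is ≥ the last chosen end.
By end time: (2,3), (3,6), (7,9), (8,10), (8,11), (12,16), (16,18), (18,19), (22,23), (23,24).
Pick (2,3); next start ≥ 3 → (3,6); next start ≥ 6 → (7,9); next start ≥ 9 → (12,16); next start ≥ 16 → (16,18); next start ≥ 18 → (18,19); next start ≥ 19 → (22,23); next start ≥ 23 → (23,24).
Selected: (2,3) (3,6) (7,9) (12,16) (16,18) (18,19) (22,23) (23,24)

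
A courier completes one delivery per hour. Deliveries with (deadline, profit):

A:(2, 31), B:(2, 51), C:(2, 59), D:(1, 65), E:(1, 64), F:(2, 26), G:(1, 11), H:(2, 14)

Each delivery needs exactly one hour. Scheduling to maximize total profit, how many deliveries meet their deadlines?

2

Sort by profit descending; place each in the latest free slot ≤ its deadline.
By profit: D(d1,65), E(d1,64), C(d2,59), B(d2,51), A(d2,31), F(d2,26), H(d2,14), G(d1,11)
D→slot 1; E skipped; C→slot 2; B skipped; A skipped; F skipped; H skipped; G skipped.
2 of 8 scheduled.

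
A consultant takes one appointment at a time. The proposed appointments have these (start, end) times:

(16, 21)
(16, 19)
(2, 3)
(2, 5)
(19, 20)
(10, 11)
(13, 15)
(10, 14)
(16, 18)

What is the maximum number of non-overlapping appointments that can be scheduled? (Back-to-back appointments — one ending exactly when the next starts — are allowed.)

Sorted by end: (2,3)  (2,5)  (10,11)  (10,14)  (13,15)  (16,18)  (16,19)  (19,20)  (16,21)
take (2,3); take (10,11); take (13,15); take (16,18); skip (16,19); take (19,20); skip (16,21).
Selected 5 appointments.

5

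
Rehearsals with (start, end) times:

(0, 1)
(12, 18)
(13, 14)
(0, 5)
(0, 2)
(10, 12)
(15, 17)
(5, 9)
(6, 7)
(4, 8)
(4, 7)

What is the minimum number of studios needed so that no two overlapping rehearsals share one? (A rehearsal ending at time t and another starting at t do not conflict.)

4

Events (time:±→running): 0:+→1 0:+→2 0:+→3 1:-→2 2:-→1 4:+→2 4:+→3 5:-→2 5:+→3 6:+→4 … peak 4.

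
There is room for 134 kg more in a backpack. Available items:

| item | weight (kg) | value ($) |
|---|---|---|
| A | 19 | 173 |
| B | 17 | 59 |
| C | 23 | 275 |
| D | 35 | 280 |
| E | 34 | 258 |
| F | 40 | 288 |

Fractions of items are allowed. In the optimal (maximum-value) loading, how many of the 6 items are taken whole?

4

Greedy by value/weight ratio, highest first.
Ratios (sorted): C 11.96, A 9.11, D 8.00, E 7.59, F 7.20, B 3.47
take C (23 @ 275); take A (19 @ 173); take D (35 @ 280); take E (34 @ 258); take 23/40 of F → 165.60. Capacity used 134/134.
4 item(s) taken whole; one partial (take 23/40 of F).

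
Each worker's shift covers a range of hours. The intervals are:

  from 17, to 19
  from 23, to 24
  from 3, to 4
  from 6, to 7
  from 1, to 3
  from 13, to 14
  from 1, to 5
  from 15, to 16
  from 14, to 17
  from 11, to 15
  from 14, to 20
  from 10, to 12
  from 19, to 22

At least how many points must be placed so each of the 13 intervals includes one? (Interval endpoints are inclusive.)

By right end: [1,3]  [3,4]  [1,5]  [6,7]  [10,12]  [13,14]  [11,15]  [15,16]  [14,17]  [17,19]  [14,20]  [19,22]  [23,24]
[1,3] uncovered → point at 3; [6,7] uncovered → point at 7; [10,12] uncovered → point at 12; [13,14] uncovered → point at 14; [15,16] uncovered → point at 16; [17,19] uncovered → point at 19; [23,24] uncovered → point at 24.
Points: 3, 7, 12, 14, 16, 19, 24 (7 total).

7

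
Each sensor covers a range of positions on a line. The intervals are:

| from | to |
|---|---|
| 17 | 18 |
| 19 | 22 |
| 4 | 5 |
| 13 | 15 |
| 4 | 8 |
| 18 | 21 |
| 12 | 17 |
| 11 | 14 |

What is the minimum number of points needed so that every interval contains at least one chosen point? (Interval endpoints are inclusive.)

Sort by right endpoint; whenever an interval is uncovered, place a point at its right end.
By right end: [4,5]  [4,8]  [11,14]  [13,15]  [12,17]  [17,18]  [18,21]  [19,22]
[4,5] uncovered → point at 5; [11,14] uncovered → point at 14; [17,18] uncovered → point at 18; [19,22] uncovered → point at 22.
Points: 5, 14, 18, 22 (4 total).

4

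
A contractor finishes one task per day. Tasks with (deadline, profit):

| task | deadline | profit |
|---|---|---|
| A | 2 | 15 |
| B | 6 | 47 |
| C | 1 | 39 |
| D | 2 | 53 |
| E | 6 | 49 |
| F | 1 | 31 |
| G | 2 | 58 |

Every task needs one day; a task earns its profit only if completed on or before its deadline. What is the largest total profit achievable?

207

Sort by profit descending; place each in the latest free slot ≤ its deadline.
By profit: G(d2,58), D(d2,53), E(d6,49), B(d6,47), C(d1,39), F(d1,31), A(d2,15)
G→slot 2; D→slot 1; E→slot 6; B→slot 5; C skipped; F skipped; A skipped.
Profit = 53 + 58 + 47 + 49 = 207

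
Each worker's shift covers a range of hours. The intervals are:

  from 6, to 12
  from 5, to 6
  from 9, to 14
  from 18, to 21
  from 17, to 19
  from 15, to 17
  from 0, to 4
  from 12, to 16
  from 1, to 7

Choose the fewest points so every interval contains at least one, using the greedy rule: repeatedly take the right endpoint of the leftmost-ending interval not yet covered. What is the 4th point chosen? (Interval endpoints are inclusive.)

Sort by right endpoint; whenever an interval is uncovered, place a point at its right end.
By right end: [0,4]  [5,6]  [1,7]  [6,12]  [9,14]  [12,16]  [15,17]  [17,19]  [18,21]
[0,4] uncovered → point at 4; [5,6] uncovered → point at 6; [9,14] uncovered → point at 14; [15,17] uncovered → point at 17; [18,21] uncovered → point at 21.
Points: 4, 6, 14, 17, 21 (5 total).

17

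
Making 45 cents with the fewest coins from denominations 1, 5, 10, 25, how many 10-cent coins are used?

45 − 1×25→20 − 2×10→0
Count of 10: 2

2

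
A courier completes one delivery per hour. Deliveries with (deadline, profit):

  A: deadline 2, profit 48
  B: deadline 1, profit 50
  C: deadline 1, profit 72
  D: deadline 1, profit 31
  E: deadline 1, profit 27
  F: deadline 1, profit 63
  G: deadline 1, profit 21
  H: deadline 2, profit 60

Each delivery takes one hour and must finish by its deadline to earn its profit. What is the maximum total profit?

Sort by profit descending; place each in the latest free slot ≤ its deadline.
By profit: C(d1,72), F(d1,63), H(d2,60), B(d1,50), A(d2,48), D(d1,31), E(d1,27), G(d1,21)
C→slot 1; F skipped; H→slot 2; B skipped; A skipped; D skipped; E skipped; G skipped.
Profit = 72 + 60 = 132

132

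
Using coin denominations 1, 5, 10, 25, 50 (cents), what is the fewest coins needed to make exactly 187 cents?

7

Greedy: take as many of the largest coin as possible, then repeat with the remainder.
187 − 3×50→37 − 1×25→12 − 1×10→2 − 2×1→0
Total coins = 3 + 1 + 1 + 2 = 7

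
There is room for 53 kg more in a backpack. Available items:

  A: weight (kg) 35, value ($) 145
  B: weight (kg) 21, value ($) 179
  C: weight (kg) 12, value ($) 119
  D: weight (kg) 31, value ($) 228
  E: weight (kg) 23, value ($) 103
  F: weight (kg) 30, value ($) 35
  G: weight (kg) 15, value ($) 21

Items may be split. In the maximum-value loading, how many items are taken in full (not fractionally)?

2

Greedy by value/weight ratio, highest first.
Ratios (sorted): C 9.92, B 8.52, D 7.35, E 4.48, A 4.14, G 1.40, F 1.17
take C (12 @ 119); take B (21 @ 179); take 20/31 of D → 147.10. Capacity used 53/53.
2 item(s) taken whole; one partial (take 20/31 of D).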